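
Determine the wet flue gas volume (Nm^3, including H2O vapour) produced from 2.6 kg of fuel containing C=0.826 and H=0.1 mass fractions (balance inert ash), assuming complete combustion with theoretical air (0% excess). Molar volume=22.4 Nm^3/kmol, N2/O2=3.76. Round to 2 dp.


Per kg fuel: CO2 = (C/12 kmol)*22.4 = (0.826/12)*22.4 = 1.54187 Nm^3
Per kg fuel: H2O = (H/2 kmol)*22.4 = (0.1/2)*22.4 = 1.12000 Nm^3
O2 needed per kg fuel = C/12 + H/4 = 0.826/12 + 0.1/4 = 0.09383333 kmol
Per kg fuel: N2 = O2*3.76*22.4 = 0.09383333*3.76*22.4 = 7.90302 Nm^3
Total per kg = 1.54187 + 1.12000 + 7.90302 = 10.56489 Nm^3
Total = 10.56489 * 2.6 = 27.47 Nm^3


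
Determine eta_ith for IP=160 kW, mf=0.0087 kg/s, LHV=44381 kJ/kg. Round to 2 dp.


eta_ith = (IP / (mf * LHV)) * 100
Denominator = 0.0087 * 44381 = 386.1147 kW
eta_ith = (160 / 386.1147) * 100 = 41.44%


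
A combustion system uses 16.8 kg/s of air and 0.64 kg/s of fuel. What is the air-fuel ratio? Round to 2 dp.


AFR = m_air / m_fuel
AFR = 16.8 / 0.64 = 26.25


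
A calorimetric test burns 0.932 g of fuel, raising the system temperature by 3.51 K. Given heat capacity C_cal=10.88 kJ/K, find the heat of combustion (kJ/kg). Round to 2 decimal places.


Hc = C_cal * delta_T / m_fuel
Q_released = 10.88 * 3.51 = 38.1888 kJ
m_fuel = 0.932 g = 0.932/1000 kg = 0.000932 kg
Hc = 38.1888 / 0.000932 = 40975.11 kJ/kg


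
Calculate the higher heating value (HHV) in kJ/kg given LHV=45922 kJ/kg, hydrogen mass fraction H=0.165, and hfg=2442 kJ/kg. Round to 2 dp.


HHV = LHV + hfg * 9 * H
Water addition = 2442 * 9 * 0.165 = 3626.370 kJ/kg
HHV = 45922 + 3626.370 = 49548.37 kJ/kg


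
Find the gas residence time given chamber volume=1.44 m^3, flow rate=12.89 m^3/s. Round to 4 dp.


tau = V / Q_flow
tau = 1.44 / 12.89 = 0.1117 s


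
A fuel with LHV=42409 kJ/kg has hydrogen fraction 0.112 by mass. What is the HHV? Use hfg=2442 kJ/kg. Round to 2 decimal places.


HHV = LHV + hfg * 9 * H
Water addition = 2442 * 9 * 0.112 = 2461.536 kJ/kg
HHV = 42409 + 2461.536 = 44870.54 kJ/kg


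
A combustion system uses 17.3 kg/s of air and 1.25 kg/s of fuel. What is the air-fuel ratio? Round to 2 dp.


AFR = m_air / m_fuel
AFR = 17.3 / 1.25 = 13.84


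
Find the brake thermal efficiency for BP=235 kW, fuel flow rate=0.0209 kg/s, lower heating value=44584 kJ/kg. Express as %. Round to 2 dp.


eta_BTE = (BP / (mf * LHV)) * 100
Denominator = 0.0209 * 44584 = 931.8056 kW
eta_BTE = (235 / 931.8056) * 100 = 25.22%


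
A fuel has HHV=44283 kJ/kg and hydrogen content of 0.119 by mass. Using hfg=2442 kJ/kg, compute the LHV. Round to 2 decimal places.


LHV = HHV - hfg * 9 * H
Water correction = 2442 * 9 * 0.119 = 2615.382 kJ/kg
LHV = 44283 - 2615.382 = 41667.62 kJ/kg


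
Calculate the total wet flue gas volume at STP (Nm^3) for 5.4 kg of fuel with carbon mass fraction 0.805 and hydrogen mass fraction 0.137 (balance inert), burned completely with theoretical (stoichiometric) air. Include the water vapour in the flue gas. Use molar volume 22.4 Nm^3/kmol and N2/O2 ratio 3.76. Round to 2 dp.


Per kg fuel: CO2 = (C/12 kmol)*22.4 = (0.805/12)*22.4 = 1.50267 Nm^3
Per kg fuel: H2O = (H/2 kmol)*22.4 = (0.137/2)*22.4 = 1.53440 Nm^3
O2 needed per kg fuel = C/12 + H/4 = 0.805/12 + 0.137/4 = 0.10133333 kmol
Per kg fuel: N2 = O2*3.76*22.4 = 0.10133333*3.76*22.4 = 8.53470 Nm^3
Total per kg = 1.50267 + 1.53440 + 8.53470 = 11.57177 Nm^3
Total = 11.57177 * 5.4 = 62.49 Nm^3


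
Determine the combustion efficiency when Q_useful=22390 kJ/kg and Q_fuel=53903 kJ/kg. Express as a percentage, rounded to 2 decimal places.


Efficiency = (Q_useful / Q_fuel) * 100
Efficiency = (22390 / 53903) * 100
Efficiency = 0.4154 * 100 = 41.54%


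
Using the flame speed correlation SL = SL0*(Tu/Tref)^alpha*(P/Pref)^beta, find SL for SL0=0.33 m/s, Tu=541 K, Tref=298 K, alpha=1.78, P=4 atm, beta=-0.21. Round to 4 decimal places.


SL = SL0 * (Tu/Tref)^alpha * (P/Pref)^beta
T ratio = 541/298 = 1.81543624
(T ratio)^alpha = 1.81543624^1.78 = 2.890588
(P/Pref)^beta = 4^(-0.21) = 0.747425
SL = 0.33 * 2.890588 * 0.747425 = 0.7130 m/s


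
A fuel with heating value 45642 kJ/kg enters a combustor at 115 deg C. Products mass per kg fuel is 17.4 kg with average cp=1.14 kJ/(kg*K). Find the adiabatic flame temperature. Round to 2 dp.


T_ad = T_in + Hc / (m_p * cp)
Denominator = 17.4 * 1.14 = 19.8360
Temperature rise = 45642 / 19.8360 = 2300.97 K
T_ad = 115 + 2300.97 = 2415.97 deg C


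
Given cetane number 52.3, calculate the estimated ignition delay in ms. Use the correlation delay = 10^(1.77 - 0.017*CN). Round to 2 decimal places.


delay = 10^(1.77 - 0.017*CN)
Exponent = 1.77 - 0.017*52.3 = 0.8809
delay = 10^0.8809 = 7.60 ms


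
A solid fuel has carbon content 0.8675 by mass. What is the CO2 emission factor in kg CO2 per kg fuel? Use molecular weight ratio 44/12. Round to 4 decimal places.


EF = C_frac * (M_CO2 / M_C)
EF = 0.8675 * (44/12)
EF = 0.8675 * 3.666667 = 3.1808 kg_CO2/kg_fuel


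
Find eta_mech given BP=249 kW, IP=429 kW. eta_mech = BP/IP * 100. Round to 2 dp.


eta_mech = (BP / IP) * 100
Ratio = 249 / 429 = 0.5804
eta_mech = 0.5804 * 100 = 58.04%


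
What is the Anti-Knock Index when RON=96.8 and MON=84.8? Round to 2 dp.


AKI = (RON + MON) / 2
AKI = (96.8 + 84.8) / 2
AKI = 181.6 / 2 = 90.80


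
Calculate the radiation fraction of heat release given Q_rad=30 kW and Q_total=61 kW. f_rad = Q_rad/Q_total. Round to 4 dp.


f_rad = Q_rad / Q_total
f_rad = 30 / 61 = 0.4918


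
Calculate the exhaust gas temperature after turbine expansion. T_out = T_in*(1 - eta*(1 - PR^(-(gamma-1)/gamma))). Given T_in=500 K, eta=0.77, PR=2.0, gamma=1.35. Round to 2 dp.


T_out = T_in * (1 - eta * (1 - PR^(-(gamma-1)/gamma)))
Exponent = -(1.35-1)/1.35 = -0.25925926
PR^exp = 2.0^(-0.25925926) = 0.83551680
Factor = 1 - 0.77*(1 - 0.83551680) = 0.87334794
T_out = 500 * 0.87334794 = 436.67 K


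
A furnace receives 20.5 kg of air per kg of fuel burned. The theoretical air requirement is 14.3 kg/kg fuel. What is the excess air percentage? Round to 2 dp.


Excess air = actual - stoichiometric = 20.5 - 14.3 = 6.20 kg/kg fuel
Excess air % = (excess / stoich) * 100 = (6.20 / 14.3) * 100 = 43.36%


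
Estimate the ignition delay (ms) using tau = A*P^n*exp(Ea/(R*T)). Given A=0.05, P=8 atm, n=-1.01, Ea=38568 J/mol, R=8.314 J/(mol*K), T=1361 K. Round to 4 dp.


tau = A * P^n * exp(Ea/(R*T))
P^n = 8^(-1.01) = 0.12242754
Ea/(R*T) = 38568/(8.314*1361) = 3.408466
exp(Ea/(R*T)) = 30.218855
tau = 0.05 * 0.12242754 * 30.218855 = 0.1850 ms


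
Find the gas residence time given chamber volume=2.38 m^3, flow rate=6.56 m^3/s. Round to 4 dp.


tau = V / Q_flow
tau = 2.38 / 6.56 = 0.3628 s


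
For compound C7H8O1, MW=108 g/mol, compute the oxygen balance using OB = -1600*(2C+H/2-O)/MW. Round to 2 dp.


OB = -1600 * (2C + H/2 - O) / MW
Inner = 2*7 + 8/2 - 1 = 17.00
OB = -1600 * 17.00 / 108 = -251.85%


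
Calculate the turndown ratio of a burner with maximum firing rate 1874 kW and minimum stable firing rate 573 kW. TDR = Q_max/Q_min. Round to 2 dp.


TDR = Q_max / Q_min
TDR = 1874 / 573 = 3.27


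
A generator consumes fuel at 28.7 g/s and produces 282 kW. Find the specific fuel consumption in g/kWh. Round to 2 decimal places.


SFC = (mf / BP) * 3600
Rate = 28.7 / 282 = 0.101773 g/(s*kW)
SFC = 0.101773 * 3600 = 366.38 g/kWh


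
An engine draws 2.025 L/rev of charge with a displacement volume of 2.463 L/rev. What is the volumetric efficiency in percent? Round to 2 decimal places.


eta_v = (V_actual / V_disp) * 100
Ratio = 2.025 / 2.463 = 0.8222
eta_v = 0.8222 * 100 = 82.22%


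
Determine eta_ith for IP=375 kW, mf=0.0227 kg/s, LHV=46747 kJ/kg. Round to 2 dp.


eta_ith = (IP / (mf * LHV)) * 100
Denominator = 0.0227 * 46747 = 1061.1569 kW
eta_ith = (375 / 1061.1569) * 100 = 35.34%


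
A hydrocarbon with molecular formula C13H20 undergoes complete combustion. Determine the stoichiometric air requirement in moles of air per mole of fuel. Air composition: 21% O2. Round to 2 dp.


Balanced combustion: C13H20 + 18 O2 -> 13 CO2 + 10 H2O
O2 needed = C + H/4 = 13 + 20/4 = 18.00 moles
Air moles = O2 / 0.21 = 18.00 / 0.21 = 85.71 moles air


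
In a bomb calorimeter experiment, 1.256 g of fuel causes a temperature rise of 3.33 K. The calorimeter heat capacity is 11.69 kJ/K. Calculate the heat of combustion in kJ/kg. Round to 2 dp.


Hc = C_cal * delta_T / m_fuel
Q_released = 11.69 * 3.33 = 38.9277 kJ
m_fuel = 1.256 g = 1.256/1000 kg = 0.001256 kg
Hc = 38.9277 / 0.001256 = 30993.39 kJ/kg


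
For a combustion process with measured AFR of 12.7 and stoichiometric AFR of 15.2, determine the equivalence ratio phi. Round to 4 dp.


phi = AFR_stoich / AFR_actual
phi = 15.2 / 12.7 = 1.1969


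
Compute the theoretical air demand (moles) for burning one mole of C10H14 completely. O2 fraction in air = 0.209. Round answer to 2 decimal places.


Balanced combustion: C10H14 + 13.5 O2 -> 10 CO2 + 7 H2O
O2 needed = C + H/4 = 10 + 14/4 = 13.50 moles
Air moles = O2 / 0.209 = 13.50 / 0.209 = 64.59 moles air


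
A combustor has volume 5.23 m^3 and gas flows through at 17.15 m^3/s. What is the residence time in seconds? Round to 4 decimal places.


tau = V / Q_flow
tau = 5.23 / 17.15 = 0.3050 s


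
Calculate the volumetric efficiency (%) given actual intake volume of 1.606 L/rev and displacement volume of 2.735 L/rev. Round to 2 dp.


eta_v = (V_actual / V_disp) * 100
Ratio = 1.606 / 2.735 = 0.5872
eta_v = 0.5872 * 100 = 58.72%


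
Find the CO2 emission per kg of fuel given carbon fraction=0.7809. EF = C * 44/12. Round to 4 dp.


EF = C_frac * (M_CO2 / M_C)
EF = 0.7809 * (44/12)
EF = 0.7809 * 3.666667 = 2.8633 kg_CO2/kg_fuel


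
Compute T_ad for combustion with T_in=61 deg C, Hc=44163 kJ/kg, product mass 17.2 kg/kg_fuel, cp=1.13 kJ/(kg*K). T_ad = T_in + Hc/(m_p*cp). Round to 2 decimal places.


T_ad = T_in + Hc / (m_p * cp)
Denominator = 17.2 * 1.13 = 19.4360
Temperature rise = 44163 / 19.4360 = 2272.23 K
T_ad = 61 + 2272.23 = 2333.23 deg C


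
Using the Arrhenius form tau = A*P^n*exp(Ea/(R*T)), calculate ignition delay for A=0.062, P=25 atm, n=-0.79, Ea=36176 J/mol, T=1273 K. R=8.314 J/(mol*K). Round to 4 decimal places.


tau = A * P^n * exp(Ea/(R*T))
P^n = 25^(-0.79) = 0.07863708
Ea/(R*T) = 36176/(8.314*1273) = 3.418079
exp(Ea/(R*T)) = 30.510754
tau = 0.062 * 0.07863708 * 30.510754 = 0.1488 ms


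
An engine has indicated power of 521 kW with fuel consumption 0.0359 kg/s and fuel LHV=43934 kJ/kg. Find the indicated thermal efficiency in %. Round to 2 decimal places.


eta_ith = (IP / (mf * LHV)) * 100
Denominator = 0.0359 * 43934 = 1577.2306 kW
eta_ith = (521 / 1577.2306) * 100 = 33.03%


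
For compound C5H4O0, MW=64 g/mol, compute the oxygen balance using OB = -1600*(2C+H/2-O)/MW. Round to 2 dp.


OB = -1600 * (2C + H/2 - O) / MW
Inner = 2*5 + 4/2 - 0 = 12.00
OB = -1600 * 12.00 / 64 = -300.00%


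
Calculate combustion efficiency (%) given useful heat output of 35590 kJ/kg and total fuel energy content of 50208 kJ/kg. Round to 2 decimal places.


Efficiency = (Q_useful / Q_fuel) * 100
Efficiency = (35590 / 50208) * 100
Efficiency = 0.7089 * 100 = 70.89%


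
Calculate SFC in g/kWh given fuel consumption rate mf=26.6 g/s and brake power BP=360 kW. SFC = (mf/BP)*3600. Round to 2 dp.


SFC = (mf / BP) * 3600
Rate = 26.6 / 360 = 0.073889 g/(s*kW)
SFC = 0.073889 * 3600 = 266.00 g/kWh


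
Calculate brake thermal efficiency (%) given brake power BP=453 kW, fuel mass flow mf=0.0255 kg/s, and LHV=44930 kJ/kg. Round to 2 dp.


eta_BTE = (BP / (mf * LHV)) * 100
Denominator = 0.0255 * 44930 = 1145.7150 kW
eta_BTE = (453 / 1145.7150) * 100 = 39.54%


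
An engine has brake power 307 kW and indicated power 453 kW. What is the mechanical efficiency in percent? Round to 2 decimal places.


eta_mech = (BP / IP) * 100
Ratio = 307 / 453 = 0.6777
eta_mech = 0.6777 * 100 = 67.77%


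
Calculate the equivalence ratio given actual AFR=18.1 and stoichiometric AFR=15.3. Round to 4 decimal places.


phi = AFR_stoich / AFR_actual
phi = 15.3 / 18.1 = 0.8453


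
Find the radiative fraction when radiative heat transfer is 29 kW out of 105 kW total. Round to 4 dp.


f_rad = Q_rad / Q_total
f_rad = 29 / 105 = 0.2762


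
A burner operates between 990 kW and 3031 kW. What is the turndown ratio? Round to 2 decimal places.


TDR = Q_max / Q_min
TDR = 3031 / 990 = 3.06


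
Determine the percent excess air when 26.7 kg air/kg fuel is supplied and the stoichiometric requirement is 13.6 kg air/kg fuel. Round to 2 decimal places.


Excess air = actual - stoichiometric = 26.7 - 13.6 = 13.10 kg/kg fuel
Excess air % = (excess / stoich) * 100 = (13.10 / 13.6) * 100 = 96.32%


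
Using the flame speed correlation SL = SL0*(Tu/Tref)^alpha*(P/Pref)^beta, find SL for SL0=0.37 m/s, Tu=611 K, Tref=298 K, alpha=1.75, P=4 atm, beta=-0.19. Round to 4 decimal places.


SL = SL0 * (Tu/Tref)^alpha * (P/Pref)^beta
T ratio = 611/298 = 2.05033557
(T ratio)^alpha = 2.05033557^1.75 = 3.513125
(P/Pref)^beta = 4^(-0.19) = 0.768438
SL = 0.37 * 3.513125 * 0.768438 = 0.9989 m/s


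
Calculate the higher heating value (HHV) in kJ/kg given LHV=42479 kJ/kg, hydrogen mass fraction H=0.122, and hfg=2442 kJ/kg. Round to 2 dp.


HHV = LHV + hfg * 9 * H
Water addition = 2442 * 9 * 0.122 = 2681.316 kJ/kg
HHV = 42479 + 2681.316 = 45160.32 kJ/kg


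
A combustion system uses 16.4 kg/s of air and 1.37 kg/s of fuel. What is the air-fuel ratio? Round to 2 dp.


AFR = m_air / m_fuel
AFR = 16.4 / 1.37 = 11.97


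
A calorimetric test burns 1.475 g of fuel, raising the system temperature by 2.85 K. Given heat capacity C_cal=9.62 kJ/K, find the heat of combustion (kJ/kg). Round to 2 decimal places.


Hc = C_cal * delta_T / m_fuel
Q_released = 9.62 * 2.85 = 27.4170 kJ
m_fuel = 1.475 g = 1.475/1000 kg = 0.001475 kg
Hc = 27.4170 / 0.001475 = 18587.80 kJ/kg


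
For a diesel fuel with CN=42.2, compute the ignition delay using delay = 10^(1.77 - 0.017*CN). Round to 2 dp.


delay = 10^(1.77 - 0.017*CN)
Exponent = 1.77 - 0.017*42.2 = 1.0526
delay = 10^1.0526 = 11.29 ms


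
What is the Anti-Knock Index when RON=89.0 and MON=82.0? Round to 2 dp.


AKI = (RON + MON) / 2
AKI = (89.0 + 82.0) / 2
AKI = 171.0 / 2 = 85.50


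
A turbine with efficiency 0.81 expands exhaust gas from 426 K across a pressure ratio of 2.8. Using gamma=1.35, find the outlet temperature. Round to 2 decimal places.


T_out = T_in * (1 - eta * (1 - PR^(-(gamma-1)/gamma)))
Exponent = -(1.35-1)/1.35 = -0.25925926
PR^exp = 2.8^(-0.25925926) = 0.76572026
Factor = 1 - 0.81*(1 - 0.76572026) = 0.81023341
T_out = 426 * 0.81023341 = 345.16 K


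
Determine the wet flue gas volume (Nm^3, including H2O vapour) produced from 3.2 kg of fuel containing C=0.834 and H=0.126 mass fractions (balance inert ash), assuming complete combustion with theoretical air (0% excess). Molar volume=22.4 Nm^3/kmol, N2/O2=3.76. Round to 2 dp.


Per kg fuel: CO2 = (C/12 kmol)*22.4 = (0.834/12)*22.4 = 1.55680 Nm^3
Per kg fuel: H2O = (H/2 kmol)*22.4 = (0.126/2)*22.4 = 1.41120 Nm^3
O2 needed per kg fuel = C/12 + H/4 = 0.834/12 + 0.126/4 = 0.10100000 kmol
Per kg fuel: N2 = O2*3.76*22.4 = 0.10100000*3.76*22.4 = 8.50662 Nm^3
Total per kg = 1.55680 + 1.41120 + 8.50662 = 11.47462 Nm^3
Total = 11.47462 * 3.2 = 36.72 Nm^3


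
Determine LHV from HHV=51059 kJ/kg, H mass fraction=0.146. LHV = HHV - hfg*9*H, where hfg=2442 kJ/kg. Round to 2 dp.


LHV = HHV - hfg * 9 * H
Water correction = 2442 * 9 * 0.146 = 3208.788 kJ/kg
LHV = 51059 - 3208.788 = 47850.21 kJ/kg


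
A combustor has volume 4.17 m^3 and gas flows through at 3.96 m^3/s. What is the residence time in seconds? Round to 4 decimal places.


tau = V / Q_flow
tau = 4.17 / 3.96 = 1.0530 s


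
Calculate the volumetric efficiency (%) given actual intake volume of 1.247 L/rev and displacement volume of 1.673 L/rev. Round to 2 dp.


eta_v = (V_actual / V_disp) * 100
Ratio = 1.247 / 1.673 = 0.7454
eta_v = 0.7454 * 100 = 74.54%


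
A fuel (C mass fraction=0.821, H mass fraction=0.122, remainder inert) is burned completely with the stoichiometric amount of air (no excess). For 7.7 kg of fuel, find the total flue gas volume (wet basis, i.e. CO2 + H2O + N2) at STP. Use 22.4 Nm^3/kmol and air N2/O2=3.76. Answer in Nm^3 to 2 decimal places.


Per kg fuel: CO2 = (C/12 kmol)*22.4 = (0.821/12)*22.4 = 1.53253 Nm^3
Per kg fuel: H2O = (H/2 kmol)*22.4 = (0.122/2)*22.4 = 1.36640 Nm^3
O2 needed per kg fuel = C/12 + H/4 = 0.821/12 + 0.122/4 = 0.09891667 kmol
Per kg fuel: N2 = O2*3.76*22.4 = 0.09891667*3.76*22.4 = 8.33116 Nm^3
Total per kg = 1.53253 + 1.36640 + 8.33116 = 11.23009 Nm^3
Total = 11.23009 * 7.7 = 86.47 Nm^3


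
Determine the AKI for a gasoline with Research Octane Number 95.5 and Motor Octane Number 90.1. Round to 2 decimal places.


AKI = (RON + MON) / 2
AKI = (95.5 + 90.1) / 2
AKI = 185.6 / 2 = 92.80


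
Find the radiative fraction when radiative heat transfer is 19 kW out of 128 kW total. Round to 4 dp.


f_rad = Q_rad / Q_total
f_rad = 19 / 128 = 0.1484


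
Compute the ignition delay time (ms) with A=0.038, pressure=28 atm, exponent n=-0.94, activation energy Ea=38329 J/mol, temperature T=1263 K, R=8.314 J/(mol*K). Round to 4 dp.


tau = A * P^n * exp(Ea/(R*T))
P^n = 28^(-0.94) = 0.04361857
Ea/(R*T) = 38329/(8.314*1263) = 3.650179
exp(Ea/(R*T)) = 38.481539
tau = 0.038 * 0.04361857 * 38.481539 = 0.0638 ms


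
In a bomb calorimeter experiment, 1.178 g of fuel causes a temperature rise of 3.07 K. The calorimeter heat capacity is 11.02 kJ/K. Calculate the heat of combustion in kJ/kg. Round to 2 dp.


Hc = C_cal * delta_T / m_fuel
Q_released = 11.02 * 3.07 = 33.8314 kJ
m_fuel = 1.178 g = 1.178/1000 kg = 0.001178 kg
Hc = 33.8314 / 0.001178 = 28719.35 kJ/kg


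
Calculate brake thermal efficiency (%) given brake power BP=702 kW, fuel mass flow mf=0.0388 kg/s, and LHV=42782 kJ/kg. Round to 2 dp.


eta_BTE = (BP / (mf * LHV)) * 100
Denominator = 0.0388 * 42782 = 1659.9416 kW
eta_BTE = (702 / 1659.9416) * 100 = 42.29%


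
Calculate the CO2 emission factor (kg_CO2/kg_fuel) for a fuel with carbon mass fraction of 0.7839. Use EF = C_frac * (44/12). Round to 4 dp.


EF = C_frac * (M_CO2 / M_C)
EF = 0.7839 * (44/12)
EF = 0.7839 * 3.666667 = 2.8743 kg_CO2/kg_fuel


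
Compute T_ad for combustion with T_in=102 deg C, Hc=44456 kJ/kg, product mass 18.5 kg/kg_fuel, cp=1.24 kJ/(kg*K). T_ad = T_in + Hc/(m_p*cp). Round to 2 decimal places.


T_ad = T_in + Hc / (m_p * cp)
Denominator = 18.5 * 1.24 = 22.9400
Temperature rise = 44456 / 22.9400 = 1937.93 K
T_ad = 102 + 1937.93 = 2039.93 deg C


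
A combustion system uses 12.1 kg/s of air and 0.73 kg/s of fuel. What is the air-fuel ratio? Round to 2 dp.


AFR = m_air / m_fuel
AFR = 12.1 / 0.73 = 16.58


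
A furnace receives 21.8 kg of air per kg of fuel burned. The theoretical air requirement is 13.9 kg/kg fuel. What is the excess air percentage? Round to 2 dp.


Excess air = actual - stoichiometric = 21.8 - 13.9 = 7.90 kg/kg fuel
Excess air % = (excess / stoich) * 100 = (7.90 / 13.9) * 100 = 56.83%


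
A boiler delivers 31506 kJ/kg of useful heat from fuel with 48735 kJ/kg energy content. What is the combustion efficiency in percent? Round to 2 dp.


Efficiency = (Q_useful / Q_fuel) * 100
Efficiency = (31506 / 48735) * 100
Efficiency = 0.6465 * 100 = 64.65%


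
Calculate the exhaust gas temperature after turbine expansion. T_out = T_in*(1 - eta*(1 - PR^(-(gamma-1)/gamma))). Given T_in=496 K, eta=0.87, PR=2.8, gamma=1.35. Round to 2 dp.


T_out = T_in * (1 - eta * (1 - PR^(-(gamma-1)/gamma)))
Exponent = -(1.35-1)/1.35 = -0.25925926
PR^exp = 2.8^(-0.25925926) = 0.76572026
Factor = 1 - 0.87*(1 - 0.76572026) = 0.79617663
T_out = 496 * 0.79617663 = 394.90 K


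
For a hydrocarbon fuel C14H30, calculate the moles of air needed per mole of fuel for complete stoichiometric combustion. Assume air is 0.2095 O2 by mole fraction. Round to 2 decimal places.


Balanced combustion: C14H30 + 21.5 O2 -> 14 CO2 + 15 H2O
O2 needed = C + H/4 = 14 + 30/4 = 21.50 moles
Air moles = O2 / 0.2095 = 21.50 / 0.2095 = 102.63 moles air


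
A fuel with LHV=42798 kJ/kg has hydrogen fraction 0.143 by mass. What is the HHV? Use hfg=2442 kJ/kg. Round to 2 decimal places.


HHV = LHV + hfg * 9 * H
Water addition = 2442 * 9 * 0.143 = 3142.854 kJ/kg
HHV = 42798 + 3142.854 = 45940.85 kJ/kg


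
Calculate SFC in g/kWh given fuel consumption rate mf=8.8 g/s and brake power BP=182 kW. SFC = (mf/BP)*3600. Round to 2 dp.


SFC = (mf / BP) * 3600
Rate = 8.8 / 182 = 0.048352 g/(s*kW)
SFC = 0.048352 * 3600 = 174.07 g/kWh


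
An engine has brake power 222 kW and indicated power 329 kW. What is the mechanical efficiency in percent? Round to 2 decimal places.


eta_mech = (BP / IP) * 100
Ratio = 222 / 329 = 0.6748
eta_mech = 0.6748 * 100 = 67.48%


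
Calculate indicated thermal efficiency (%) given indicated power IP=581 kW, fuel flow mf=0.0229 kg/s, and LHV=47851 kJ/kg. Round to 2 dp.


eta_ith = (IP / (mf * LHV)) * 100
Denominator = 0.0229 * 47851 = 1095.7879 kW
eta_ith = (581 / 1095.7879) * 100 = 53.02%


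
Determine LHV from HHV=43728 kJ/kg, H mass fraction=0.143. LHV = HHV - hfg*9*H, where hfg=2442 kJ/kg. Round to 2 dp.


LHV = HHV - hfg * 9 * H
Water correction = 2442 * 9 * 0.143 = 3142.854 kJ/kg
LHV = 43728 - 3142.854 = 40585.15 kJ/kg


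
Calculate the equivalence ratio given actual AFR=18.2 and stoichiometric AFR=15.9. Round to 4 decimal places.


phi = AFR_stoich / AFR_actual
phi = 15.9 / 18.2 = 0.8736


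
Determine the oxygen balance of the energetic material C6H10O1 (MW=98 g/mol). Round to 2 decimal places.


OB = -1600 * (2C + H/2 - O) / MW
Inner = 2*6 + 10/2 - 1 = 16.00
OB = -1600 * 16.00 / 98 = -261.22%


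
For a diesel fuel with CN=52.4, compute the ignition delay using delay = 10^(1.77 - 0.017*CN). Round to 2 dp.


delay = 10^(1.77 - 0.017*CN)
Exponent = 1.77 - 0.017*52.4 = 0.8792
delay = 10^0.8792 = 7.57 ms


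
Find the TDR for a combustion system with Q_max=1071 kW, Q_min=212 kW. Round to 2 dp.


TDR = Q_max / Q_min
TDR = 1071 / 212 = 5.05


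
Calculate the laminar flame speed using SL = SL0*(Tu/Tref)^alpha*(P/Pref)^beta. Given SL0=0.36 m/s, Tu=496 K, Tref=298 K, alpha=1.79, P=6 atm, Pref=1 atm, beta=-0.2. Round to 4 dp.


SL = SL0 * (Tu/Tref)^alpha * (P/Pref)^beta
T ratio = 496/298 = 1.66442953
(T ratio)^alpha = 1.66442953^1.79 = 2.489230
(P/Pref)^beta = 6^(-0.2) = 0.698827
SL = 0.36 * 2.489230 * 0.698827 = 0.6262 m/s


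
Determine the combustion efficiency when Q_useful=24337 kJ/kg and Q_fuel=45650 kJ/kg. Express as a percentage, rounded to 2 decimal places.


Efficiency = (Q_useful / Q_fuel) * 100
Efficiency = (24337 / 45650) * 100
Efficiency = 0.5331 * 100 = 53.31%


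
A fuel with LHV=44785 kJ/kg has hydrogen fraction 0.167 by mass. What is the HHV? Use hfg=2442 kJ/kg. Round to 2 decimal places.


HHV = LHV + hfg * 9 * H
Water addition = 2442 * 9 * 0.167 = 3670.326 kJ/kg
HHV = 44785 + 3670.326 = 48455.33 kJ/kg


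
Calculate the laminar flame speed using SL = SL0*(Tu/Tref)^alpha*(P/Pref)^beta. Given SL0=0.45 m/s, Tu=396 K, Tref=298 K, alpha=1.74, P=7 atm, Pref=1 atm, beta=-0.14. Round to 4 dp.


SL = SL0 * (Tu/Tref)^alpha * (P/Pref)^beta
T ratio = 396/298 = 1.32885906
(T ratio)^alpha = 1.32885906^1.74 = 1.640036
(P/Pref)^beta = 7^(-0.14) = 0.761529
SL = 0.45 * 1.640036 * 0.761529 = 0.5620 m/s


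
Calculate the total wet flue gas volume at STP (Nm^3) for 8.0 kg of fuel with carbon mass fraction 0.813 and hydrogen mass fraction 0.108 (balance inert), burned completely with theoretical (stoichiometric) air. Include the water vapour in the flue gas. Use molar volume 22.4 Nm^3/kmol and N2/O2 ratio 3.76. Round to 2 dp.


Per kg fuel: CO2 = (C/12 kmol)*22.4 = (0.813/12)*22.4 = 1.51760 Nm^3
Per kg fuel: H2O = (H/2 kmol)*22.4 = (0.108/2)*22.4 = 1.20960 Nm^3
O2 needed per kg fuel = C/12 + H/4 = 0.813/12 + 0.108/4 = 0.09475000 kmol
Per kg fuel: N2 = O2*3.76*22.4 = 0.09475000*3.76*22.4 = 7.98022 Nm^3
Total per kg = 1.51760 + 1.20960 + 7.98022 = 10.70742 Nm^3
Total = 10.70742 * 8.0 = 85.66 Nm^3


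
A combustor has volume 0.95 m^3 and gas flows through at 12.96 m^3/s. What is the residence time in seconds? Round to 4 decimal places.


tau = V / Q_flow
tau = 0.95 / 12.96 = 0.0733 s


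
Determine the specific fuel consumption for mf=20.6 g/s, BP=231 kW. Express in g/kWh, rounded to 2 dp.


SFC = (mf / BP) * 3600
Rate = 20.6 / 231 = 0.089177 g/(s*kW)
SFC = 0.089177 * 3600 = 321.04 g/kWh


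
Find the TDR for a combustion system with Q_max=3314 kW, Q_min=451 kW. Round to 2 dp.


TDR = Q_max / Q_min
TDR = 3314 / 451 = 7.35


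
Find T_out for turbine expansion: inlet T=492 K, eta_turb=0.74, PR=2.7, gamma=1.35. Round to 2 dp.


T_out = T_in * (1 - eta * (1 - PR^(-(gamma-1)/gamma)))
Exponent = -(1.35-1)/1.35 = -0.25925926
PR^exp = 2.7^(-0.25925926) = 0.77297411
Factor = 1 - 0.74*(1 - 0.77297411) = 0.83200084
T_out = 492 * 0.83200084 = 409.34 K


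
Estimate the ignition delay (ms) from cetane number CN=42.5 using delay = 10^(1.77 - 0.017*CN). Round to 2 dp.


delay = 10^(1.77 - 0.017*CN)
Exponent = 1.77 - 0.017*42.5 = 1.0475
delay = 10^1.0475 = 11.16 ms


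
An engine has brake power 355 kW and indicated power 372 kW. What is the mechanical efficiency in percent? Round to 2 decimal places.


eta_mech = (BP / IP) * 100
Ratio = 355 / 372 = 0.9543
eta_mech = 0.9543 * 100 = 95.43%


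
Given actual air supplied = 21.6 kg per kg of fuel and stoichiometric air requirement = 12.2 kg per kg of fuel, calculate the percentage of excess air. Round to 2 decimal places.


Excess air = actual - stoichiometric = 21.6 - 12.2 = 9.40 kg/kg fuel
Excess air % = (excess / stoich) * 100 = (9.40 / 12.2) * 100 = 77.05%


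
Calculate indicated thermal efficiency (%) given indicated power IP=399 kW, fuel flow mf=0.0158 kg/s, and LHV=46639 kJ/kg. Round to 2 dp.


eta_ith = (IP / (mf * LHV)) * 100
Denominator = 0.0158 * 46639 = 736.8962 kW
eta_ith = (399 / 736.8962) * 100 = 54.15%


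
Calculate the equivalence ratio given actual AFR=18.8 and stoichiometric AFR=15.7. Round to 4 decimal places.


phi = AFR_stoich / AFR_actual
phi = 15.7 / 18.8 = 0.8351


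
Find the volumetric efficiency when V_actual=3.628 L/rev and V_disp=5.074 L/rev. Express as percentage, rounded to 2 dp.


eta_v = (V_actual / V_disp) * 100
Ratio = 3.628 / 5.074 = 0.7150
eta_v = 0.7150 * 100 = 71.50%


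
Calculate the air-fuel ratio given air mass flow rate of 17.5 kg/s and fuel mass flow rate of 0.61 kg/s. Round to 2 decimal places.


AFR = m_air / m_fuel
AFR = 17.5 / 0.61 = 28.69


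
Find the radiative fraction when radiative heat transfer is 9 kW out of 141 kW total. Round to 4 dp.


f_rad = Q_rad / Q_total
f_rad = 9 / 141 = 0.0638


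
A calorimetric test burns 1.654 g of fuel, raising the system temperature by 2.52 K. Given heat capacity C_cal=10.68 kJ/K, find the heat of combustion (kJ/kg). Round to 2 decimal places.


Hc = C_cal * delta_T / m_fuel
Q_released = 10.68 * 2.52 = 26.9136 kJ
m_fuel = 1.654 g = 1.654/1000 kg = 0.001654 kg
Hc = 26.9136 / 0.001654 = 16271.83 kJ/kg


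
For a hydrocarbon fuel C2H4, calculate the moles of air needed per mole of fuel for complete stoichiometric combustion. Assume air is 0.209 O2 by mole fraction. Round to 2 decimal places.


Balanced combustion: C2H4 + 3 O2 -> 2 CO2 + 2 H2O
O2 needed = C + H/4 = 2 + 4/4 = 3.00 moles
Air moles = O2 / 0.209 = 3.00 / 0.209 = 14.35 moles air


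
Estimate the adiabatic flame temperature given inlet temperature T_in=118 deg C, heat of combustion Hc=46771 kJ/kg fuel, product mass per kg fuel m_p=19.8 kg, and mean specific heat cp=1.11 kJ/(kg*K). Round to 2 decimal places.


T_ad = T_in + Hc / (m_p * cp)
Denominator = 19.8 * 1.11 = 21.9780
Temperature rise = 46771 / 21.9780 = 2128.08 K
T_ad = 118 + 2128.08 = 2246.08 deg C


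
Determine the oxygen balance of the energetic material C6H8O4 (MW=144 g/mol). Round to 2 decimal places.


OB = -1600 * (2C + H/2 - O) / MW
Inner = 2*6 + 8/2 - 4 = 12.00
OB = -1600 * 12.00 / 144 = -133.33%


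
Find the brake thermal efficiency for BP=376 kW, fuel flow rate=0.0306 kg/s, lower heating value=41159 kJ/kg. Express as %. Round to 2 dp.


eta_BTE = (BP / (mf * LHV)) * 100
Denominator = 0.0306 * 41159 = 1259.4654 kW
eta_BTE = (376 / 1259.4654) * 100 = 29.85%


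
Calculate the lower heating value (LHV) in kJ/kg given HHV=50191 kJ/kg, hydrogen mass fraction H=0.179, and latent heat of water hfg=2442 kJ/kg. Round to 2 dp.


LHV = HHV - hfg * 9 * H
Water correction = 2442 * 9 * 0.179 = 3934.062 kJ/kg
LHV = 50191 - 3934.062 = 46256.94 kJ/kg


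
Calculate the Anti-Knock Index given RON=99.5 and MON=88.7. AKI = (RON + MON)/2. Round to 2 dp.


AKI = (RON + MON) / 2
AKI = (99.5 + 88.7) / 2
AKI = 188.2 / 2 = 94.10


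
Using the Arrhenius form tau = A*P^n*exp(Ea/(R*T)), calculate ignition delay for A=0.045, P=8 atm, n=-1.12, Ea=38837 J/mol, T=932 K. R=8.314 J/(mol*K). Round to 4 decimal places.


tau = A * P^n * exp(Ea/(R*T))
P^n = 8^(-1.12) = 0.09739557
Ea/(R*T) = 38837/(8.314*932) = 5.012100
exp(Ea/(R*T)) = 150.219893
tau = 0.045 * 0.09739557 * 150.219893 = 0.6584 ms


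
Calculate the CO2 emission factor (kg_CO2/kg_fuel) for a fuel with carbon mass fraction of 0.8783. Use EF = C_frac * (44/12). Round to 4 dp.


EF = C_frac * (M_CO2 / M_C)
EF = 0.8783 * (44/12)
EF = 0.8783 * 3.666667 = 3.2204 kg_CO2/kg_fuel


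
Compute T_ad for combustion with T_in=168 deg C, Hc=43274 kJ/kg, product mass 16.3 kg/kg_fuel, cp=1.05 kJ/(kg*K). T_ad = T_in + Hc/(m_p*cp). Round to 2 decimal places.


T_ad = T_in + Hc / (m_p * cp)
Denominator = 16.3 * 1.05 = 17.1150
Temperature rise = 43274 / 17.1150 = 2528.43 K
T_ad = 168 + 2528.43 = 2696.43 deg C


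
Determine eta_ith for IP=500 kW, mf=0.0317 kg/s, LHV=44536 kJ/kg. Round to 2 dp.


eta_ith = (IP / (mf * LHV)) * 100
Denominator = 0.0317 * 44536 = 1411.7912 kW
eta_ith = (500 / 1411.7912) * 100 = 35.42%


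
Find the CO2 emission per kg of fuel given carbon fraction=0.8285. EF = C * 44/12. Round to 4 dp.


EF = C_frac * (M_CO2 / M_C)
EF = 0.8285 * (44/12)
EF = 0.8285 * 3.666667 = 3.0378 kg_CO2/kg_fuel


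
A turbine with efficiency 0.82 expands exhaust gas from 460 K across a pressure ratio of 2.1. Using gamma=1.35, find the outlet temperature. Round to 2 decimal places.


T_out = T_in * (1 - eta * (1 - PR^(-(gamma-1)/gamma)))
Exponent = -(1.35-1)/1.35 = -0.25925926
PR^exp = 2.1^(-0.25925926) = 0.82501466
Factor = 1 - 0.82*(1 - 0.82501466) = 0.85651202
T_out = 460 * 0.85651202 = 394.00 K


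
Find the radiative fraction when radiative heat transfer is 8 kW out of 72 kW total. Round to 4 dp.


f_rad = Q_rad / Q_total
f_rad = 8 / 72 = 0.1111


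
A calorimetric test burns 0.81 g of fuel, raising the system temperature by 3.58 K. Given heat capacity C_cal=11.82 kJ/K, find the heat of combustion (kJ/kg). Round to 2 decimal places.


Hc = C_cal * delta_T / m_fuel
Q_released = 11.82 * 3.58 = 42.3156 kJ
m_fuel = 0.81 g = 0.81/1000 kg = 0.000810 kg
Hc = 42.3156 / 0.000810 = 52241.48 kJ/kg


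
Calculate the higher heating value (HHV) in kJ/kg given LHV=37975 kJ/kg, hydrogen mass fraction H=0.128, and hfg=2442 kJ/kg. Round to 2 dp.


HHV = LHV + hfg * 9 * H
Water addition = 2442 * 9 * 0.128 = 2813.184 kJ/kg
HHV = 37975 + 2813.184 = 40788.18 kJ/kg


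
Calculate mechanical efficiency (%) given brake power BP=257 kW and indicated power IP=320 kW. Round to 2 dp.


eta_mech = (BP / IP) * 100
Ratio = 257 / 320 = 0.8031
eta_mech = 0.8031 * 100 = 80.31%


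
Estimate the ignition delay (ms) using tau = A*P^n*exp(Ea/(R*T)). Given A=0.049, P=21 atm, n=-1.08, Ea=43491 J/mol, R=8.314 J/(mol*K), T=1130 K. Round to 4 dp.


tau = A * P^n * exp(Ea/(R*T))
P^n = 21^(-1.08) = 0.03732529
Ea/(R*T) = 43491/(8.314*1130) = 4.629253
exp(Ea/(R*T)) = 102.437529
tau = 0.049 * 0.03732529 * 102.437529 = 0.1874 ms


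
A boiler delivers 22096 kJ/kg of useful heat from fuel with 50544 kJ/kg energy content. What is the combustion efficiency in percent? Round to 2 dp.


Efficiency = (Q_useful / Q_fuel) * 100
Efficiency = (22096 / 50544) * 100
Efficiency = 0.4372 * 100 = 43.72%


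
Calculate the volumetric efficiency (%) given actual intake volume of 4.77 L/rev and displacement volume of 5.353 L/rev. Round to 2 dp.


eta_v = (V_actual / V_disp) * 100
Ratio = 4.77 / 5.353 = 0.8911
eta_v = 0.8911 * 100 = 89.11%


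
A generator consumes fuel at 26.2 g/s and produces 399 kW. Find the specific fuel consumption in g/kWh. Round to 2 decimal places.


SFC = (mf / BP) * 3600
Rate = 26.2 / 399 = 0.065664 g/(s*kW)
SFC = 0.065664 * 3600 = 236.39 g/kWh


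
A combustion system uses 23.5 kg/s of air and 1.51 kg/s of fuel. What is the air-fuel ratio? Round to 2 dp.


AFR = m_air / m_fuel
AFR = 23.5 / 1.51 = 15.56


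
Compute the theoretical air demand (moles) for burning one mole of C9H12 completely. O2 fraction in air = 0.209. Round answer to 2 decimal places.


Balanced combustion: C9H12 + 12 O2 -> 9 CO2 + 6 H2O
O2 needed = C + H/4 = 9 + 12/4 = 12.00 moles
Air moles = O2 / 0.209 = 12.00 / 0.209 = 57.42 moles air


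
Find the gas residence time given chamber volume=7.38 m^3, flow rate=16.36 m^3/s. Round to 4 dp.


tau = V / Q_flow
tau = 7.38 / 16.36 = 0.4511 s


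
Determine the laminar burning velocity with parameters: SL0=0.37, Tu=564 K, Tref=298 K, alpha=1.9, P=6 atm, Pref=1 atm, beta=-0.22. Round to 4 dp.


SL = SL0 * (Tu/Tref)^alpha * (P/Pref)^beta
T ratio = 564/298 = 1.89261745
(T ratio)^alpha = 1.89261745^1.9 = 3.360620
(P/Pref)^beta = 6^(-0.22) = 0.674228
SL = 0.37 * 3.360620 * 0.674228 = 0.8384 m/s


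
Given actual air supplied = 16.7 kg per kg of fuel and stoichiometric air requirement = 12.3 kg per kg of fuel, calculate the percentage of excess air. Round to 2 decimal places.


Excess air = actual - stoichiometric = 16.7 - 12.3 = 4.40 kg/kg fuel
Excess air % = (excess / stoich) * 100 = (4.40 / 12.3) * 100 = 35.77%


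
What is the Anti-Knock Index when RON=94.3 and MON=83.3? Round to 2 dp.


AKI = (RON + MON) / 2
AKI = (94.3 + 83.3) / 2
AKI = 177.6 / 2 = 88.80


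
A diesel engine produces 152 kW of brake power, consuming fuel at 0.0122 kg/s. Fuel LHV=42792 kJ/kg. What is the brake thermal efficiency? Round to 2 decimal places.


eta_BTE = (BP / (mf * LHV)) * 100
Denominator = 0.0122 * 42792 = 522.0624 kW
eta_BTE = (152 / 522.0624) * 100 = 29.12%


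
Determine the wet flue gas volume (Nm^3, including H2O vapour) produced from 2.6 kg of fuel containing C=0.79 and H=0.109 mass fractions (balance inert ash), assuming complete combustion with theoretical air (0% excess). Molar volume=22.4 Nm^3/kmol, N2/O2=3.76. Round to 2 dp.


Per kg fuel: CO2 = (C/12 kmol)*22.4 = (0.79/12)*22.4 = 1.47467 Nm^3
Per kg fuel: H2O = (H/2 kmol)*22.4 = (0.109/2)*22.4 = 1.22080 Nm^3
O2 needed per kg fuel = C/12 + H/4 = 0.79/12 + 0.109/4 = 0.09308333 kmol
Per kg fuel: N2 = O2*3.76*22.4 = 0.09308333*3.76*22.4 = 7.83985 Nm^3
Total per kg = 1.47467 + 1.22080 + 7.83985 = 10.53532 Nm^3
Total = 10.53532 * 2.6 = 27.39 Nm^3


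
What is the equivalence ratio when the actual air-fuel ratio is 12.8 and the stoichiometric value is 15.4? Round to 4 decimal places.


phi = AFR_stoich / AFR_actual
phi = 15.4 / 12.8 = 1.2031


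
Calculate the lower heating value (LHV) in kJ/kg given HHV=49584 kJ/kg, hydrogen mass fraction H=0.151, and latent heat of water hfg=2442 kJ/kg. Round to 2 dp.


LHV = HHV - hfg * 9 * H
Water correction = 2442 * 9 * 0.151 = 3318.678 kJ/kg
LHV = 49584 - 3318.678 = 46265.32 kJ/kg


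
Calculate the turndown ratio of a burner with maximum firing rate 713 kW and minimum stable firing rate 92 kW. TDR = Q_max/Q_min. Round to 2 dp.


TDR = Q_max / Q_min
TDR = 713 / 92 = 7.75


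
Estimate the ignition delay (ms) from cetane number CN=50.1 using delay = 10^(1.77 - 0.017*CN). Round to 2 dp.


delay = 10^(1.77 - 0.017*CN)
Exponent = 1.77 - 0.017*50.1 = 0.9183
delay = 10^0.9183 = 8.29 ms


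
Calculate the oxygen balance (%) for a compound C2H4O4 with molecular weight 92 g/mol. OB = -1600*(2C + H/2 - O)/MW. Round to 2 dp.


OB = -1600 * (2C + H/2 - O) / MW
Inner = 2*2 + 4/2 - 4 = 2.00
OB = -1600 * 2.00 / 92 = -34.78%


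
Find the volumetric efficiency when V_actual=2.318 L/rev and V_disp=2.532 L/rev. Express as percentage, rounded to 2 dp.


eta_v = (V_actual / V_disp) * 100
Ratio = 2.318 / 2.532 = 0.9155
eta_v = 0.9155 * 100 = 91.55%


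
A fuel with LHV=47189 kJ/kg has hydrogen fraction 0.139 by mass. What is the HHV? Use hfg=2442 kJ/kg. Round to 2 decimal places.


HHV = LHV + hfg * 9 * H
Water addition = 2442 * 9 * 0.139 = 3054.942 kJ/kg
HHV = 47189 + 3054.942 = 50243.94 kJ/kg


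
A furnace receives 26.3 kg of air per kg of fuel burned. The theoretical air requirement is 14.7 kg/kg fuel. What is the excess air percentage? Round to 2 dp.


Excess air = actual - stoichiometric = 26.3 - 14.7 = 11.60 kg/kg fuel
Excess air % = (excess / stoich) * 100 = (11.60 / 14.7) * 100 = 78.91%


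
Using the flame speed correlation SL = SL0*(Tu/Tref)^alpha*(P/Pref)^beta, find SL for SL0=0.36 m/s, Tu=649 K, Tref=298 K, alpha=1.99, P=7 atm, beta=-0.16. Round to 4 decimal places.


SL = SL0 * (Tu/Tref)^alpha * (P/Pref)^beta
T ratio = 649/298 = 2.17785235
(T ratio)^alpha = 2.17785235^1.99 = 4.706267
(P/Pref)^beta = 7^(-0.16) = 0.732461
SL = 0.36 * 4.706267 * 0.732461 = 1.2410 m/s


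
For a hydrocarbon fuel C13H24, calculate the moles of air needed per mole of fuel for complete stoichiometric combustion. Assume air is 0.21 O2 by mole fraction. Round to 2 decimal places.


Balanced combustion: C13H24 + 19 O2 -> 13 CO2 + 12 H2O
O2 needed = C + H/4 = 13 + 24/4 = 19.00 moles
Air moles = O2 / 0.21 = 19.00 / 0.21 = 90.48 moles air


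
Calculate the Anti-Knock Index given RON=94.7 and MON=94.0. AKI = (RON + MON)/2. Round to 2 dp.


AKI = (RON + MON) / 2
AKI = (94.7 + 94.0) / 2
AKI = 188.7 / 2 = 94.35


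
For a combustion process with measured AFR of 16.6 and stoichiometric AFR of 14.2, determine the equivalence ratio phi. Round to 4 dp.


phi = AFR_stoich / AFR_actual
phi = 14.2 / 16.6 = 0.8554


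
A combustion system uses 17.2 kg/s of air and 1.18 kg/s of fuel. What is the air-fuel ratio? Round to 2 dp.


AFR = m_air / m_fuel
AFR = 17.2 / 1.18 = 14.58


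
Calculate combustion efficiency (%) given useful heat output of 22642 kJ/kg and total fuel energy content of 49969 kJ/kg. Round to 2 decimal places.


Efficiency = (Q_useful / Q_fuel) * 100
Efficiency = (22642 / 49969) * 100
Efficiency = 0.4531 * 100 = 45.31%


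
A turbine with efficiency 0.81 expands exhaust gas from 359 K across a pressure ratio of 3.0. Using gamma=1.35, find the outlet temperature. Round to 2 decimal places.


T_out = T_in * (1 - eta * (1 - PR^(-(gamma-1)/gamma)))
Exponent = -(1.35-1)/1.35 = -0.25925926
PR^exp = 3.0^(-0.25925926) = 0.75214556
Factor = 1 - 0.81*(1 - 0.75214556) = 0.79923790
T_out = 359 * 0.79923790 = 286.93 K


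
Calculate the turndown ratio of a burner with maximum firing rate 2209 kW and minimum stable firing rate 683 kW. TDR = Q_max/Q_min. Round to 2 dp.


TDR = Q_max / Q_min
TDR = 2209 / 683 = 3.23


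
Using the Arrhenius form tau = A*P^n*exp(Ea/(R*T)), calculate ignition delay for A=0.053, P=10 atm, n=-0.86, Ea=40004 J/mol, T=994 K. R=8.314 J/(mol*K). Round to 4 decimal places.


tau = A * P^n * exp(Ea/(R*T))
P^n = 10^(-0.86) = 0.13803843
Ea/(R*T) = 40004/(8.314*994) = 4.840687
exp(Ea/(R*T)) = 126.556283
tau = 0.053 * 0.13803843 * 126.556283 = 0.9259 ms


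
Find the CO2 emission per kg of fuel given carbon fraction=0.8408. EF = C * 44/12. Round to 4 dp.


EF = C_frac * (M_CO2 / M_C)
EF = 0.8408 * (44/12)
EF = 0.8408 * 3.666667 = 3.0829 kg_CO2/kg_fuel
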